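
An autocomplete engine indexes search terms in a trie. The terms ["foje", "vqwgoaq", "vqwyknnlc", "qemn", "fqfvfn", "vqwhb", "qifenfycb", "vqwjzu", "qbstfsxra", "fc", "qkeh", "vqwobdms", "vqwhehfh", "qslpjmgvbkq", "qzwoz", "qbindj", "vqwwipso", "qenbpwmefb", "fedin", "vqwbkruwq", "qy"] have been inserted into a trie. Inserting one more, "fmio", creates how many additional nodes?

3

Walking "fmio" from the root, the first 1 characters ("f") follow existing edges; "m" is the first miss.
Each of the 3 remaining characters creates one node.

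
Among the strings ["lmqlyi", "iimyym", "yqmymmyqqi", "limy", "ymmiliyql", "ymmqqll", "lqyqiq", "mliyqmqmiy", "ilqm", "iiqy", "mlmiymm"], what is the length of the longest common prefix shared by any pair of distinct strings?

3

The deepest shared node is where two words last agree before diverging.
"ymmiliyql" and "ymmqqll" agree on "ymm" (3 characters) before diverging; nothing deeper is shared.
Longest shared-prefix length: 3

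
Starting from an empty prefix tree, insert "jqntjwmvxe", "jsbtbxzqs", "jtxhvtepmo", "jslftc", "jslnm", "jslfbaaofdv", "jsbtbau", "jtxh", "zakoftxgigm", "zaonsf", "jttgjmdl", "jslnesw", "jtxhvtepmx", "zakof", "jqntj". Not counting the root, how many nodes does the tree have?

Insert word by word; a character creates a node only if that edge doesn't already exist:
  "jqntjwmvxe" → 10 new (j, q, n, t, j, w, m, v, x, e)
  "jsbtbxzqs" → prefix "j" already present; 8 new (s, b, t, b, x, z, q, s)
  "jtxhvtepmo" → prefix "j" already present; 9 new (t, x, h, v, t, e, p, m, o)
  "jslftc" → prefix "js" already present; 4 new (l, f, t, c)
  "jslnm" → prefix "jsl" already present; 2 new (n, m)
  "jslfbaaofdv" → prefix "jslf" already present; 7 new (b, a, a, o, f, d, v)
  "jsbtbau" → prefix "jsbtb" already present; 2 new (a, u)
  "jtxh" → prefix "jtxh" already present; 0 new (none)
  "zakoftxgigm" → 11 new (z, a, k, o, f, t, x, g, i, g, m)
  "zaonsf" → prefix "za" already present; 4 new (o, n, s, f)
  "jttgjmdl" → prefix "jt" already present; 6 new (t, g, j, m, d, l)
  "jslnesw" → prefix "jsln" already present; 3 new (e, s, w)
  "jtxhvtepmx" → prefix "jtxhvtepm" already present; 1 new (x)
  "zakof" → prefix "zakof" already present; 0 new (none)
  "jqntj" → prefix "jqntj" already present; 0 new (none)
Total nodes = 10 + 8 + 9 + 4 + 2 + 7 + 2 + 0 + 11 + 4 + 6 + 3 + 1 + 0 + 0 = 67

67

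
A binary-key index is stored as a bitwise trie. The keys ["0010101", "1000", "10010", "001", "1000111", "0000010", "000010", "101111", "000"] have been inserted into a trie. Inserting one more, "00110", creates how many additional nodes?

2

Walking "00110" from the root, the first 3 characters ("001") follow existing edges; "1" is the first miss.
So 5 − 3 = 2 new nodes.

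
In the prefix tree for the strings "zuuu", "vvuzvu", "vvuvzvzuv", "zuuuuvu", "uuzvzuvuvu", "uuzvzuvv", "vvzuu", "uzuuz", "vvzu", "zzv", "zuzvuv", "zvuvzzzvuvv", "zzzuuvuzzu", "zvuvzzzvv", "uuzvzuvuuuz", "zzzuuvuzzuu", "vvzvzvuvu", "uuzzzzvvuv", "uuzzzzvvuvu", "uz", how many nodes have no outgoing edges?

Leaves are exactly the stored words that no other stored word extends.
Those words: "uuzvzuvuuuz", "uuzvzuvuvu", "uuzvzuvv", "uuzzzzvvuvu", "uzuuz", "vvuvzvzuv", "vvuzvu", "vvzuu", "vvzvzvuvu", "zuuuuvu", "zuzvuv", "zvuvzzzvuvv", "zvuvzzzvv", "zzv", "zzzuuvuzzuu"
Leaf count: 15

15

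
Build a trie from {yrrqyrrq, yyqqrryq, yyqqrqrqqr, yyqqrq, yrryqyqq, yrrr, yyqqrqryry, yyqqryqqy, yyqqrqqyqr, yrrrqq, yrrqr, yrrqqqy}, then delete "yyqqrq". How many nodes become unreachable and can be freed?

Walk "yyqqrq" from the leaf back toward the root, removing each node that no remaining word uses.
Every node on "yyqqrq" is still needed (e.g. by "yyqqrqrqqr"), so nothing is freed.
Nodes removed: 0

0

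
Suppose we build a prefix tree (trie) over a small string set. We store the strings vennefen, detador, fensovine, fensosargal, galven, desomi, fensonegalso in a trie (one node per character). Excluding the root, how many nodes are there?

47

For each word, the new-node count is its length minus the longest prefix already in the trie:
  "vennefen" → 8 new (v, e, n, n, e, f, e, n)
  "detador" → 7 new (d, e, t, a, d, o, r)
  "fensovine" → 9 new (f, e, n, s, o, v, i, n, e)
  "fensosargal" → prefix "fenso" already present; 6 new (s, a, r, g, a, l)
  "galven" → 6 new (g, a, l, v, e, n)
  "desomi" → prefix "de" already present; 4 new (s, o, m, i)
  "fensonegalso" → prefix "fenso" already present; 7 new (n, e, g, a, l, s, o)
Total nodes = 8 + 7 + 9 + 6 + 6 + 4 + 7 = 47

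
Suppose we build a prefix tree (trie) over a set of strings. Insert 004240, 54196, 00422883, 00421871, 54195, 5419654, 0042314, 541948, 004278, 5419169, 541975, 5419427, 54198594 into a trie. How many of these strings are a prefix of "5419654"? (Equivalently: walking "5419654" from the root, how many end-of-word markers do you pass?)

Traverse "5419654" character by character; count nodes along the way that are marked as word ends.
Prefixes of the query that are stored words: "54196", "5419654"
Count: 2

2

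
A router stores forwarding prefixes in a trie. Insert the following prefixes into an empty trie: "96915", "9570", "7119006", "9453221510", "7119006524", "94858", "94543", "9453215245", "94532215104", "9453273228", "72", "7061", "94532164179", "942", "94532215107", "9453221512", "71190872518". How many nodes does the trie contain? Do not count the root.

Count nodes per top-level branch (shared prefixes stored once):
  '7'-branch (7061, 7119006, 7119006524, 71190872518, 72): 20 nodes
  '9'-branch (942, 9453215245, 94532164179, 9453221510, 94532215104, 94532215107, 9453221512, 9453273228, 94543, 94858, 9570, 96915): 41 nodes
Sum: 61

61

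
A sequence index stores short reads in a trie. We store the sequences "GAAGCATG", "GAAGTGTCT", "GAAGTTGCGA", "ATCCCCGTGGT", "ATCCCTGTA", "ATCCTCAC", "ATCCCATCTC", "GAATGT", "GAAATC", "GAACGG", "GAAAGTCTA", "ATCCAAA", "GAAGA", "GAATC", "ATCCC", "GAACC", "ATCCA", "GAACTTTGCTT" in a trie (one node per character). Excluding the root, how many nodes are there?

Count nodes per top-level branch (shared prefixes stored once):
  'A'-branch (ATCCA, ATCCAAA, ATCCC, ATCCCATCTC, ATCCCCGTGGT, ATCCCTGTA, ATCCTCAC): 27 nodes
  'G'-branch (GAAAGTCTA, GAAATC, GAACC, GAACGG, GAACTTTGCTT, GAAGA, GAAGCATG, GAAGTGTCT, GAAGTTGCGA, GAATC, GAATGT): 42 nodes
Sum: 69

69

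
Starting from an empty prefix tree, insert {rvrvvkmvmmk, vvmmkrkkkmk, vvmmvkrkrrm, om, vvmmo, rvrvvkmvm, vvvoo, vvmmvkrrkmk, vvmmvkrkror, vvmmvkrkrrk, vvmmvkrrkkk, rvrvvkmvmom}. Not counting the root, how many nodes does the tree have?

46

Trace insertions, counting only characters that open a new branch:
  "rvrvvkmvmmk" → 11 new (r, v, r, v, v, k, m, v, m, m, k)
  "vvmmkrkkkmk" → 11 new (v, v, m, m, k, r, k, k, k, m, k)
  "vvmmvkrkrrm" → prefix "vvmm" already present; 7 new (v, k, r, k, r, r, m)
  "om" → 2 new (o, m)
  "vvmmo" → prefix "vvmm" already present; 1 new (o)
  "rvrvvkmvm" → prefix "rvrvvkmvm" already present; 0 new (none)
  "vvvoo" → prefix "vv" already present; 3 new (v, o, o)
  "vvmmvkrrkmk" → prefix "vvmmvkr" already present; 4 new (r, k, m, k)
  "vvmmvkrkror" → prefix "vvmmvkrkr" already present; 2 new (o, r)
  "vvmmvkrkrrk" → prefix "vvmmvkrkrr" already present; 1 new (k)
  "vvmmvkrrkkk" → prefix "vvmmvkrrk" already present; 2 new (k, k)
  "rvrvvkmvmom" → prefix "rvrvvkmvm" already present; 2 new (o, m)
Total nodes = 11 + 11 + 7 + 2 + 1 + 0 + 3 + 4 + 2 + 1 + 2 + 2 = 46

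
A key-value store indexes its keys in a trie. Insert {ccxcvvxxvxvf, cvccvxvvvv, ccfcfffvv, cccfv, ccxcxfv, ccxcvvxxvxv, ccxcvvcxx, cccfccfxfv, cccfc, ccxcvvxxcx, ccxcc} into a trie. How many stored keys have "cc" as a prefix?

Walk to "cc"; the words in its subtree are exactly those with that prefix.
Words under "cc": cccfc, cccfccfxfv, cccfv, ccfcfffvv, ccxcc, ccxcvvcxx, ccxcvvxxcx, ccxcvvxxvxv, ccxcvvxxvxvf, ccxcxfv
Count: 10

10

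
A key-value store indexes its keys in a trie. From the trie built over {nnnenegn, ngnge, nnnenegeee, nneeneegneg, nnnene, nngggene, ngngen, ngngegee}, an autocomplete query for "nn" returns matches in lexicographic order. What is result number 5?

nnnenegn

Words with prefix "nn", in lexicographic order: "nneeneegneg", "nngggene", "nnnene", "nnnenegeee", "nnnenegn"
Position 5: nnnenegn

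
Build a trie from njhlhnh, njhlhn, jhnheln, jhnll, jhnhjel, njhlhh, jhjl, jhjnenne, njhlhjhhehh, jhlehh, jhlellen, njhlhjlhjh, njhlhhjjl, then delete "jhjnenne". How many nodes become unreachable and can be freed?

A node on "jhjnenne"'s path can go only if nothing else ends at it or branches off below it.
The suffix "nenne" (5 nodes) is used only by "jhjnenne"; the node for "jhj" still has the child "l", so pruning stops there.
Nodes removed: 5

5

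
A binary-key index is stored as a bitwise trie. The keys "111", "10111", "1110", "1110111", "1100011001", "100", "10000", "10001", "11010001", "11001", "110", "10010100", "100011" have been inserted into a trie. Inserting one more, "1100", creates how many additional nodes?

0

Every character of "1100" already lies on an existing path (it is a prefix of some stored word).
No new nodes are needed: 0.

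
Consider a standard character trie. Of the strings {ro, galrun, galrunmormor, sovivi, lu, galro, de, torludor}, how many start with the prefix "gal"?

Traverse to the node for "gal", then collect every word in that subtree.
Words under "gal": galro, galrun, galrunmormor
Count: 3

3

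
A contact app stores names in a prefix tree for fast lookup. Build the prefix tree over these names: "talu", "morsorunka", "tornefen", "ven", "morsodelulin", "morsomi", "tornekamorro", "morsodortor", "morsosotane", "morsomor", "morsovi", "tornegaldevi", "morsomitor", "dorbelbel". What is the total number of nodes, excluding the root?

Trace insertions, counting only characters that open a new branch:
  "talu" → 4 new (t, a, l, u)
  "morsorunka" → 10 new (m, o, r, s, o, r, u, n, k, a)
  "tornefen" → prefix "t" already present; 7 new (o, r, n, e, f, e, n)
  "ven" → 3 new (v, e, n)
  "morsodelulin" → prefix "morso" already present; 7 new (d, e, l, u, l, i, n)
  "morsomi" → prefix "morso" already present; 2 new (m, i)
  "tornekamorro" → prefix "torne" already present; 7 new (k, a, m, o, r, r, o)
  "morsodortor" → prefix "morsod" already present; 5 new (o, r, t, o, r)
  "morsosotane" → prefix "morso" already present; 6 new (s, o, t, a, n, e)
  "morsomor" → prefix "morsom" already present; 2 new (o, r)
  "morsovi" → prefix "morso" already present; 2 new (v, i)
  "tornegaldevi" → prefix "torne" already present; 7 new (g, a, l, d, e, v, i)
  "morsomitor" → prefix "morsomi" already present; 3 new (t, o, r)
  "dorbelbel" → 9 new (d, o, r, b, e, l, b, e, l)
Total nodes = 4 + 10 + 7 + 3 + 7 + 2 + 7 + 5 + 6 + 2 + 2 + 7 + 3 + 9 = 74

74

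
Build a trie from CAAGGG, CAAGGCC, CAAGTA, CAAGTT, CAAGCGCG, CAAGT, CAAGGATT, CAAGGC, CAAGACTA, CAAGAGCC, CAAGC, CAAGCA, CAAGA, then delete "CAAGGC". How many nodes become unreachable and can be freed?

Walk "CAAGGC" from the leaf back toward the root, removing each node that no remaining word uses.
Every node on "CAAGGC" is still needed (e.g. by "CAAGGCC"), so nothing is freed.
Nodes removed: 0

0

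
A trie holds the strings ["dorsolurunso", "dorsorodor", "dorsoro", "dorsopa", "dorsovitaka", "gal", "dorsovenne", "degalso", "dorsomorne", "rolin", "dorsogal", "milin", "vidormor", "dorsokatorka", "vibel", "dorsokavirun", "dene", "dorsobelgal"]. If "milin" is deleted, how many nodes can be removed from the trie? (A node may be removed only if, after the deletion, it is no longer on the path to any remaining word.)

5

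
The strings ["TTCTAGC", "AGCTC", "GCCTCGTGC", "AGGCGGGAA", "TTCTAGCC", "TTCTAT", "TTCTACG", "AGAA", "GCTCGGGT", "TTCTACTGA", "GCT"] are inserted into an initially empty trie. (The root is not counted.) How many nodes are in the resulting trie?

For each word, the new-node count is its length minus the longest prefix already in the trie:
  "TTCTAGC" → 7 new (T, T, C, T, A, G, C)
  "AGCTC" → 5 new (A, G, C, T, C)
  "GCCTCGTGC" → 9 new (G, C, C, T, C, G, T, G, C)
  "AGGCGGGAA" → prefix "AG" already present; 7 new (G, C, G, G, G, A, A)
  "TTCTAGCC" → prefix "TTCTAGC" already present; 1 new (C)
  "TTCTAT" → prefix "TTCTA" already present; 1 new (T)
  "TTCTACG" → prefix "TTCTA" already present; 2 new (C, G)
  "AGAA" → prefix "AG" already present; 2 new (A, A)
  "GCTCGGGT" → prefix "GC" already present; 6 new (T, C, G, G, G, T)
  "TTCTACTGA" → prefix "TTCTAC" already present; 3 new (T, G, A)
  "GCT" → prefix "GCT" already present; 0 new (none)
Total nodes = 7 + 5 + 9 + 7 + 1 + 1 + 2 + 2 + 6 + 3 + 0 = 43

43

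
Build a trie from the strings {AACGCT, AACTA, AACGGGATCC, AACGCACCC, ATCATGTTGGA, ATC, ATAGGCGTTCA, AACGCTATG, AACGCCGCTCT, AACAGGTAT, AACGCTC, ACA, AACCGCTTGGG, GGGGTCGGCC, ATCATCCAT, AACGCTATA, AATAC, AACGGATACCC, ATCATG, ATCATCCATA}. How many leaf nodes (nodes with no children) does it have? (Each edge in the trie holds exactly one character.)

16

Leaves are exactly the stored words that no other stored word extends.
Those words: "AACAGGTAT", "AACCGCTTGGG", "AACGCACCC", "AACGCCGCTCT", "AACGCTATA", "AACGCTATG", "AACGCTC", "AACGGATACCC", "AACGGGATCC", "AACTA", "AATAC", "ACA", "ATAGGCGTTCA", "ATCATCCATA", "ATCATGTTGGA", "GGGGTCGGCC"
Leaf count: 16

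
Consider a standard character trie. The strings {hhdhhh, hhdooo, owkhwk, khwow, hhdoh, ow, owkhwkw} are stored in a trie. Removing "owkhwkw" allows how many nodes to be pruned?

1

A node on "owkhwkw"'s path can go only if nothing else ends at it or branches off below it.
The suffix "w" (1 node) is used only by "owkhwkw"; "owkhwk" is itself a stored word, so pruning stops there.
Nodes removed: 1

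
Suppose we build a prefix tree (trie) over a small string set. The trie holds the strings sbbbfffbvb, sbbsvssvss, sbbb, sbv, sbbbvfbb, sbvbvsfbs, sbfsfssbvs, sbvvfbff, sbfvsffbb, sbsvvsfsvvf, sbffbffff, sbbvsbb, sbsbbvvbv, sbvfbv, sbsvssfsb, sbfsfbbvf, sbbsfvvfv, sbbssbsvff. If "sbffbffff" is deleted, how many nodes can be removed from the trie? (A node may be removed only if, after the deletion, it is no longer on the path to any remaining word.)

A node on "sbffbffff"'s path can go only if nothing else ends at it or branches off below it.
The suffix "fbffff" (6 nodes) is used only by "sbffbffff"; the node for "sbf" still has the child "s", so pruning stops there.
Nodes removed: 6

6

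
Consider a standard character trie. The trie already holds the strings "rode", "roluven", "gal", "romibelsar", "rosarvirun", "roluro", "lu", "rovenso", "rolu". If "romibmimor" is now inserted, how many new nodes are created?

Walking "romibmimor" from the root, the first 5 characters ("romib") follow existing edges; "m" is the first miss.
New nodes needed: |"romibmimor"| − 5 = 10 − 5 = 5.

5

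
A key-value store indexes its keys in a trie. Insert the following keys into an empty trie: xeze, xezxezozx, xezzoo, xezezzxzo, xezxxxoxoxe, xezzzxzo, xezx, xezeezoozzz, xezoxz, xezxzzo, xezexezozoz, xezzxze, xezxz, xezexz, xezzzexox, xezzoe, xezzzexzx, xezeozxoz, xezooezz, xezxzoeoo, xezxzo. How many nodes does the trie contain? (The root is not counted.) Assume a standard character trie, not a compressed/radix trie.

73

For each word, the new-node count is its length minus the longest prefix already in the trie:
  "xeze" → 4 new (x, e, z, e)
  "xezxezozx" → prefix "xez" already present; 6 new (x, e, z, o, z, x)
  "xezzoo" → prefix "xez" already present; 3 new (z, o, o)
  "xezezzxzo" → prefix "xeze" already present; 5 new (z, z, x, z, o)
  "xezxxxoxoxe" → prefix "xezx" already present; 7 new (x, x, o, x, o, x, e)
  "xezzzxzo" → prefix "xezz" already present; 4 new (z, x, z, o)
  "xezx" → prefix "xezx" already present; 0 new (none)
  "xezeezoozzz" → prefix "xeze" already present; 7 new (e, z, o, o, z, z, z)
  "xezoxz" → prefix "xez" already present; 3 new (o, x, z)
  "xezxzzo" → prefix "xezx" already present; 3 new (z, z, o)
  "xezexezozoz" → prefix "xeze" already present; 7 new (x, e, z, o, z, o, z)
  "xezzxze" → prefix "xezz" already present; 3 new (x, z, e)
  "xezxz" → prefix "xezxz" already present; 0 new (none)
  "xezexz" → prefix "xezex" already present; 1 new (z)
  "xezzzexox" → prefix "xezzz" already present; 4 new (e, x, o, x)
  "xezzoe" → prefix "xezzo" already present; 1 new (e)
  "xezzzexzx" → prefix "xezzzex" already present; 2 new (z, x)
  "xezeozxoz" → prefix "xeze" already present; 5 new (o, z, x, o, z)
  "xezooezz" → prefix "xezo" already present; 4 new (o, e, z, z)
  "xezxzoeoo" → prefix "xezxz" already present; 4 new (o, e, o, o)
  "xezxzo" → prefix "xezxzo" already present; 0 new (none)
Total nodes = 4 + 6 + 3 + 5 + 7 + 4 + 0 + 7 + 3 + 3 + 7 + 3 + 0 + 1 + 4 + 1 + 2 + 5 + 4 + 4 + 0 = 73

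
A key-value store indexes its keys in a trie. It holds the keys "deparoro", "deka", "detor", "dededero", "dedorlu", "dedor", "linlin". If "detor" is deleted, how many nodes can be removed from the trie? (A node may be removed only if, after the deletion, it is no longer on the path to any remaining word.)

A node on "detor"'s path can go only if nothing else ends at it or branches off below it.
The suffix "tor" (3 nodes) is used only by "detor"; the node for "de" still has the child "p", so pruning stops there.
Nodes removed: 3

3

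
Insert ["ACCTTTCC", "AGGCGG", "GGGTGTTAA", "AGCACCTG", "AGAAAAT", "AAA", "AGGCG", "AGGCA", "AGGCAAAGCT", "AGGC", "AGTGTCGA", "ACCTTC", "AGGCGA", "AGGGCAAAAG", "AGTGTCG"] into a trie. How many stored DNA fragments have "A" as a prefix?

Walk to "A"; the words in its subtree are exactly those with that prefix.
Words under "A": AAA, ACCTTC, ACCTTTCC, AGAAAAT, AGCACCTG, AGGC, AGGCA, AGGCAAAGCT, AGGCG, AGGCGA, AGGCGG, AGGGCAAAAG, AGTGTCG, AGTGTCGA
Count: 14

14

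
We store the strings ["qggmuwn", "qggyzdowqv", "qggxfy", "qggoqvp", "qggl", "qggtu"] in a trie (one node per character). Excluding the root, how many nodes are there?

24

Trace insertions, counting only characters that open a new branch:
  "qggmuwn" → 7 new (q, g, g, m, u, w, n)
  "qggyzdowqv" → prefix "qgg" already present; 7 new (y, z, d, o, w, q, v)
  "qggxfy" → prefix "qgg" already present; 3 new (x, f, y)
  "qggoqvp" → prefix "qgg" already present; 4 new (o, q, v, p)
  "qggl" → prefix "qgg" already present; 1 new (l)
  "qggtu" → prefix "qgg" already present; 2 new (t, u)
Total nodes = 7 + 7 + 3 + 4 + 1 + 2 = 24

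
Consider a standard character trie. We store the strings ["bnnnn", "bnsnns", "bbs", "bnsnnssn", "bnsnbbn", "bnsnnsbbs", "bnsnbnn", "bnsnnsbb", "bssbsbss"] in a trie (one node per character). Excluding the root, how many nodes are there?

Trie structure (* marks end of a word):
(root)
└─ b
   ├─ b
   │  └─ s *
   ├─ n
   │  ├─ n
   │  │  └─ n
   │  │     └─ n *
   │  └─ s
   │     └─ n
   │        ├─ b
   │        │  ├─ b
   │        │  │  └─ n *
   │        │  └─ n
   │        │     └─ n *
   │        └─ n
   │           └─ s *
   │              ├─ b
   │              │  └─ b *
   │              │     └─ s *
   │              └─ s
   │                 └─ n *
   └─ s
      └─ s
         └─ b
            └─ s
               └─ b
                  └─ s
                     └─ s *
Counting every labelled node above: 28.

28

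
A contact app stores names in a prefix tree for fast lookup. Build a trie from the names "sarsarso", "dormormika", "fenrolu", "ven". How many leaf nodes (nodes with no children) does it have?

4

Leaves are exactly the stored words that no other stored word extends.
Those words: "dormormika", "fenrolu", "sarsarso", "ven"
Leaf count: 4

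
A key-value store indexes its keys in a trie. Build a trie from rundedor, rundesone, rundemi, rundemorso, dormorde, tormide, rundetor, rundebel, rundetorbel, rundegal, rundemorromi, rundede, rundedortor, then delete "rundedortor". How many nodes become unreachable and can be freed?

After clearing the end-marker at "rundedortor", prune upward until reaching a node still needed by another word.
The suffix "tor" (3 nodes) is used only by "rundedortor"; "rundedor" is itself a stored word, so pruning stops there.
Nodes removed: 3

3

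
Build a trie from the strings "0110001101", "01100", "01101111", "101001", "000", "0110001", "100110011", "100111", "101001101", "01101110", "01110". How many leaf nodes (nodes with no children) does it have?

8

A leaf is a node with no children — equivalently, the end of a word that is not a proper prefix of any other stored word.
Those words: "000", "0110001101", "01101110", "01101111", "01110", "100110011", "100111", "101001101"
Leaf count: 8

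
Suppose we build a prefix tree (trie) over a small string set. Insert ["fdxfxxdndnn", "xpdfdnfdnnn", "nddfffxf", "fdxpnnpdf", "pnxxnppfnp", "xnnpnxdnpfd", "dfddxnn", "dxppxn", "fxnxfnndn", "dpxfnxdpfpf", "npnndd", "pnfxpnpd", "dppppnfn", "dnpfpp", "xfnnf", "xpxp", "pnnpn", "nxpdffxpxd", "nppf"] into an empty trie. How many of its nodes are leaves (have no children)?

Leaves are exactly the stored words that no other stored word extends.
Those words: "dfddxnn", "dnpfpp", "dppppnfn", "dpxfnxdpfpf", "dxppxn", "fdxfxxdndnn", "fdxpnnpdf", "fxnxfnndn", "nddfffxf", "npnndd", "nppf", "nxpdffxpxd", "pnfxpnpd", "pnnpn", "pnxxnppfnp", "xfnnf", "xnnpnxdnpfd", "xpdfdnfdnnn", "xpxp"
Leaf count: 19

19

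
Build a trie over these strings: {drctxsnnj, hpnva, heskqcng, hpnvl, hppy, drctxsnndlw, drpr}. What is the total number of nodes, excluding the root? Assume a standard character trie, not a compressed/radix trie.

29

For each word, the new-node count is its length minus the longest prefix already in the trie:
  "drctxsnnj" → 9 new (d, r, c, t, x, s, n, n, j)
  "hpnva" → 5 new (h, p, n, v, a)
  "heskqcng" → prefix "h" already present; 7 new (e, s, k, q, c, n, g)
  "hpnvl" → prefix "hpnv" already present; 1 new (l)
  "hppy" → prefix "hp" already present; 2 new (p, y)
  "drctxsnndlw" → prefix "drctxsnn" already present; 3 new (d, l, w)
  "drpr" → prefix "dr" already present; 2 new (p, r)
Total nodes = 9 + 5 + 7 + 1 + 2 + 3 + 2 = 29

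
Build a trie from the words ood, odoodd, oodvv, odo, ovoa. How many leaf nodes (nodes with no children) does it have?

Leaves are exactly the stored words that no other stored word extends.
Those words: "odoodd", "oodvv", "ovoa"
Leaf count: 3

3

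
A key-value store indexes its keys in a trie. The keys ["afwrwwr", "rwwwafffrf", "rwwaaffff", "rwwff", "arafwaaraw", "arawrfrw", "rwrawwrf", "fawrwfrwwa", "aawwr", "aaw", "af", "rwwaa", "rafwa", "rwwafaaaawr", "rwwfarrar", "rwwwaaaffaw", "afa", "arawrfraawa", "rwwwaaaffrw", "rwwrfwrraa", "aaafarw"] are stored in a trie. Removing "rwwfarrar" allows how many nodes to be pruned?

A node on "rwwfarrar"'s path can go only if nothing else ends at it or branches off below it.
The suffix "arrar" (5 nodes) is used only by "rwwfarrar"; the node for "rwwf" still has the child "f", so pruning stops there.
Nodes removed: 5

5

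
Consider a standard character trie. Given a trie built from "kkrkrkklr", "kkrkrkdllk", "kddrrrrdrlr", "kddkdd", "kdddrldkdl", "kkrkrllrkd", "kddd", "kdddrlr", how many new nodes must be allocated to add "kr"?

1

Walking "kr" from the root, the first 1 characters ("k") follow existing edges; "r" is the first miss.
New nodes needed: |"kr"| − 1 = 2 − 1 = 1.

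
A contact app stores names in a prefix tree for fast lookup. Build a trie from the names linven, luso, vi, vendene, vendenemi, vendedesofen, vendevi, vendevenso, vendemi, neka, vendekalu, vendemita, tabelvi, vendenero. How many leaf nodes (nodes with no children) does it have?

A leaf is a node with no children — equivalently, the end of a word that is not a proper prefix of any other stored word.
Those words: "linven", "luso", "neka", "tabelvi", "vendedesofen", "vendekalu", "vendemita", "vendenemi", "vendenero", "vendevenso", "vendevi", "vi"
Leaf count: 12

12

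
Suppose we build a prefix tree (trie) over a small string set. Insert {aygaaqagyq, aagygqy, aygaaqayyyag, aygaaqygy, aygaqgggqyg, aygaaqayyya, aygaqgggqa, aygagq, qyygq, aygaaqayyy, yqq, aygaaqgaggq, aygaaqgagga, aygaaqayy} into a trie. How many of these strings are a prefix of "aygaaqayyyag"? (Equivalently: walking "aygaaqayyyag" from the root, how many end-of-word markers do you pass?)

4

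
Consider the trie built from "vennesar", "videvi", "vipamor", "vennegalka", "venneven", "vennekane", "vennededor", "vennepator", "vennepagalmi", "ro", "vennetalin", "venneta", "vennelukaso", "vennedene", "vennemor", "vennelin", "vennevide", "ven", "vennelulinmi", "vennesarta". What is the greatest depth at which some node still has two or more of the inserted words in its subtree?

8

Look for the deepest trie node that still has at least two words in its subtree.
e.g. "vennesar" and "vennesarta" share the prefix "vennesar" of length 8; no pair shares a longer one.
Longest shared-prefix length: 8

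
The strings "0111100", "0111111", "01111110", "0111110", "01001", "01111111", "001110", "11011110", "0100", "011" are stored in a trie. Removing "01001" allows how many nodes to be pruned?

1

After clearing the end-marker at "01001", prune upward until reaching a node still needed by another word.
The suffix "1" (1 node) is used only by "01001"; "0100" is itself a stored word, so pruning stops there.
Nodes removed: 1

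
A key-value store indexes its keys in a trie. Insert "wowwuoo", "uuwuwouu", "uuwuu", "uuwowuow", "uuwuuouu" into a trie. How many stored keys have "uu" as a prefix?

Filter for entries beginning with "uu":
Words under "uu": uuwowuow, uuwuu, uuwuuouu, uuwuwouu
Count: 4

4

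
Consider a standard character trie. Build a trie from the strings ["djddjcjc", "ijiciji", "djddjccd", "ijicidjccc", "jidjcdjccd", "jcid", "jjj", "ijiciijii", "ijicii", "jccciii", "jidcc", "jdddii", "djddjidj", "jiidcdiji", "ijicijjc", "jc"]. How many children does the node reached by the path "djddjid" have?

Follow the path "djddjid" to its node, then look at its outgoing edges.
Characters that immediately follow "djddjid" among the stored strings: {j}.
That node has 1 child edge.

1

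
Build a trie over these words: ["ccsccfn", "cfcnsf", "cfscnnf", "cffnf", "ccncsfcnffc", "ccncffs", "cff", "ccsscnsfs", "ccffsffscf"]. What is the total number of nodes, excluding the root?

46

Count nodes per top-level branch (shared prefixes stored once):
  'c'-branch (ccffsffscf, ccncffs, ccncsfcnffc, ccsccfn, ccsscnsfs, cfcnsf, cff, cffnf, cfscnnf): 46 nodes
Sum: 46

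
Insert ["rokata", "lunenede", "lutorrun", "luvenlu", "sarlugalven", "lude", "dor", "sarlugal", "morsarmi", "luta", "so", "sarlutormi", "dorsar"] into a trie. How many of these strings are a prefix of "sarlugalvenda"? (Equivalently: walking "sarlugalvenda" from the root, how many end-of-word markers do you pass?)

Traverse "sarlugalvenda" character by character; count nodes along the way that are marked as word ends.
Prefixes of the query that are stored words: "sarlugal", "sarlugalven"
Count: 2

2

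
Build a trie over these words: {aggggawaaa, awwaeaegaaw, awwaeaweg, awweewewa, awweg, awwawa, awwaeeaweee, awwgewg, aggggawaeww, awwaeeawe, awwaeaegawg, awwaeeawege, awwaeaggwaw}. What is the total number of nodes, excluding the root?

For each word, the new-node count is its length minus the longest prefix already in the trie:
  "aggggawaaa" → 10 new (a, g, g, g, g, a, w, a, a, a)
  "awwaeaegaaw" → prefix "a" already present; 10 new (w, w, a, e, a, e, g, a, a, w)
  "awwaeaweg" → prefix "awwaea" already present; 3 new (w, e, g)
  "awweewewa" → prefix "aww" already present; 6 new (e, e, w, e, w, a)
  "awweg" → prefix "awwe" already present; 1 new (g)
  "awwawa" → prefix "awwa" already present; 2 new (w, a)
  "awwaeeaweee" → prefix "awwae" already present; 6 new (e, a, w, e, e, e)
  "awwgewg" → prefix "aww" already present; 4 new (g, e, w, g)
  "aggggawaeww" → prefix "aggggawa" already present; 3 new (e, w, w)
  "awwaeeawe" → prefix "awwaeeawe" already present; 0 new (none)
  "awwaeaegawg" → prefix "awwaeaega" already present; 2 new (w, g)
  "awwaeeawege" → prefix "awwaeeawe" already present; 2 new (g, e)
  "awwaeaggwaw" → prefix "awwaea" already present; 5 new (g, g, w, a, w)
Total nodes = 10 + 10 + 3 + 6 + 1 + 2 + 6 + 4 + 3 + 0 + 2 + 2 + 5 = 54

54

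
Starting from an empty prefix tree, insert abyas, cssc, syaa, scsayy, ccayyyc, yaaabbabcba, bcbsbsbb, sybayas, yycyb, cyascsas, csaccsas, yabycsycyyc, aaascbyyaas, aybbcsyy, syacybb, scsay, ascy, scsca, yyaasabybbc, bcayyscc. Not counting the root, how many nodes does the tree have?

For each word, the new-node count is its length minus the longest prefix already in the trie:
  "abyas" → 5 new (a, b, y, a, s)
  "cssc" → 4 new (c, s, s, c)
  "syaa" → 4 new (s, y, a, a)
  "scsayy" → prefix "s" already present; 5 new (c, s, a, y, y)
  "ccayyyc" → prefix "c" already present; 6 new (c, a, y, y, y, c)
  "yaaabbabcba" → 11 new (y, a, a, a, b, b, a, b, c, b, a)
  "bcbsbsbb" → 8 new (b, c, b, s, b, s, b, b)
  "sybayas" → prefix "sy" already present; 5 new (b, a, y, a, s)
  "yycyb" → prefix "y" already present; 4 new (y, c, y, b)
  "cyascsas" → prefix "c" already present; 7 new (y, a, s, c, s, a, s)
  "csaccsas" → prefix "cs" already present; 6 new (a, c, c, s, a, s)
  "yabycsycyyc" → prefix "ya" already present; 9 new (b, y, c, s, y, c, y, y, c)
  "aaascbyyaas" → prefix "a" already present; 10 new (a, a, s, c, b, y, y, a, a, s)
  "aybbcsyy" → prefix "a" already present; 7 new (y, b, b, c, s, y, y)
  "syacybb" → prefix "sya" already present; 4 new (c, y, b, b)
  "scsay" → prefix "scsay" already present; 0 new (none)
  "ascy" → prefix "a" already present; 3 new (s, c, y)
  "scsca" → prefix "scs" already present; 2 new (c, a)
  "yyaasabybbc" → prefix "yy" already present; 9 new (a, a, s, a, b, y, b, b, c)
  "bcayyscc" → prefix "bc" already present; 6 new (a, y, y, s, c, c)
Total nodes = 5 + 4 + 4 + 5 + 6 + 11 + 8 + 5 + 4 + 7 + 6 + 9 + 10 + 7 + 4 + 0 + 3 + 2 + 9 + 6 = 115

115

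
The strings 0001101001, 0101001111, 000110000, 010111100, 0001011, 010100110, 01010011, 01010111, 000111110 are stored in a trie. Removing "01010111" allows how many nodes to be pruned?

3

After clearing the end-marker at "01010111", prune upward until reaching a node still needed by another word.
The suffix "111" (3 nodes) is used only by "01010111"; the node for "01010" still has the child "0", so pruning stops there.
Nodes removed: 3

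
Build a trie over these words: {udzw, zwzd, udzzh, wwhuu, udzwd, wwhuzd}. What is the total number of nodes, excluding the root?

Trie structure (* marks end of a word):
(root)
├─ u
│  └─ d
│     └─ z
│        ├─ w *
│        │  └─ d *
│        └─ z
│           └─ h *
├─ w
│  └─ w
│     └─ h
│        └─ u
│           ├─ u *
│           └─ z
│              └─ d *
└─ z
   └─ w
      └─ z
         └─ d *
Counting every labelled node above: 18.

18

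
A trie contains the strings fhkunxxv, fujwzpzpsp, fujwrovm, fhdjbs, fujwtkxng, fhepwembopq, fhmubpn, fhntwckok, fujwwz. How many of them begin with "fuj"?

4

Filter for entries beginning with "fuj":
Words under "fuj": fujwrovm, fujwtkxng, fujwwz, fujwzpzpsp
Count: 4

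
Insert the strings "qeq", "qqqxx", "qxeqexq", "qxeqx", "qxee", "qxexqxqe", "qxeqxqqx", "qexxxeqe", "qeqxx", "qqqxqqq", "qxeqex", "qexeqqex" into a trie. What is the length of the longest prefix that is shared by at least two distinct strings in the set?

6

Equivalently: take the maximum, over all pairs, of their longest common prefix length.
e.g. "qxeqex" and "qxeqexq" share the prefix "qxeqex" of length 6; no pair shares a longer one.
Longest shared-prefix length: 6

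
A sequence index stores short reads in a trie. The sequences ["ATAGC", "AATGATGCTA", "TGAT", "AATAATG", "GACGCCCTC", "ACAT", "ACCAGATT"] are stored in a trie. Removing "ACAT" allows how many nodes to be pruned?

After clearing the end-marker at "ACAT", prune upward until reaching a node still needed by another word.
The suffix "AT" (2 nodes) is used only by "ACAT"; the node for "AC" still has the child "C", so pruning stops there.
Nodes removed: 2

2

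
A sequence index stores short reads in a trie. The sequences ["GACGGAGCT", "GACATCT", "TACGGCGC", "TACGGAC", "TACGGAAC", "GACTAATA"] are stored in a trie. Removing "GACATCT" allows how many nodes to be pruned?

Walk "GACATCT" from the leaf back toward the root, removing each node that no remaining word uses.
The suffix "ATCT" (4 nodes) is used only by "GACATCT"; the node for "GAC" still has the child "G", so pruning stops there.
Nodes removed: 4

4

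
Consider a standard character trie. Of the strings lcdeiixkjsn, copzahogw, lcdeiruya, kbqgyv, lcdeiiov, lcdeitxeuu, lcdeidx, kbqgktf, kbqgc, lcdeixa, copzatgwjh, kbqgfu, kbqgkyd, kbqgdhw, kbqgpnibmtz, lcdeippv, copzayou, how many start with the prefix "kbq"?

7

Filter for entries beginning with "kbq":
Words under "kbq": kbqgc, kbqgdhw, kbqgfu, kbqgktf, kbqgkyd, kbqgpnibmtz, kbqgyv
Count: 7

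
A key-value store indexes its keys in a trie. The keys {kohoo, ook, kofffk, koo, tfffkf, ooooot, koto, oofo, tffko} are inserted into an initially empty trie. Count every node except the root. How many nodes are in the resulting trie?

29

Trace insertions, counting only characters that open a new branch:
  "kohoo" → 5 new (k, o, h, o, o)
  "ook" → 3 new (o, o, k)
  "kofffk" → prefix "ko" already present; 4 new (f, f, f, k)
  "koo" → prefix "ko" already present; 1 new (o)
  "tfffkf" → 6 new (t, f, f, f, k, f)
  "ooooot" → prefix "oo" already present; 4 new (o, o, o, t)
  "koto" → prefix "ko" already present; 2 new (t, o)
  "oofo" → prefix "oo" already present; 2 new (f, o)
  "tffko" → prefix "tff" already present; 2 new (k, o)
Total nodes = 5 + 3 + 4 + 1 + 6 + 4 + 2 + 2 + 2 = 29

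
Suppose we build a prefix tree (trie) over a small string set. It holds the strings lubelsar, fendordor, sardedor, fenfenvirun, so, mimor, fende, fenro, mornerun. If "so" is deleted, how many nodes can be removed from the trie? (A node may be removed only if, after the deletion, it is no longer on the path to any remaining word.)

1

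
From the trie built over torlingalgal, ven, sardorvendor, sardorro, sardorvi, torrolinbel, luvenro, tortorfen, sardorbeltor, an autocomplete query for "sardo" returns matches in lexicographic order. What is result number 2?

Filter for "sardo…" and sort: "sardorbeltor", "sardorro", "sardorvendor", "sardorvi"
Position 2: sardorro

sardorro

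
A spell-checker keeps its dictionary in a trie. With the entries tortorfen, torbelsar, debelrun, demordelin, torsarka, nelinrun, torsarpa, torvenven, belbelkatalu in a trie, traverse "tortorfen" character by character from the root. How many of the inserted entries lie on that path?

1

Check each prefix of "tortorfen" against the stored set — each match is an end-marker on the path.
Prefixes of the query that are stored words: "tortorfen"
Count: 1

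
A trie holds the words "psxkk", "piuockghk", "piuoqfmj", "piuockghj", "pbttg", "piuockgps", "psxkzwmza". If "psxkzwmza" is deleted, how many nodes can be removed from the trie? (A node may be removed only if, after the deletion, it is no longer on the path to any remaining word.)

5

Walk "psxkzwmza" from the leaf back toward the root, removing each node that no remaining word uses.
The suffix "zwmza" (5 nodes) is used only by "psxkzwmza"; the node for "psxk" still has the child "k", so pruning stops there.
Nodes removed: 5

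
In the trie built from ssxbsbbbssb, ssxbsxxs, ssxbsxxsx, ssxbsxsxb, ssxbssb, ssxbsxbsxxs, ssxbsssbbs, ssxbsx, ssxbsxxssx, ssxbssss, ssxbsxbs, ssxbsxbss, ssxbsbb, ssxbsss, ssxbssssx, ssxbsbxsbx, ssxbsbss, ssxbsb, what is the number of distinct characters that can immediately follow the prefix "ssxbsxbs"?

2

Follow the path "ssxbsxbs" to its node, then look at its outgoing edges.
Characters that immediately follow "ssxbsxbs" among the stored strings: {s, x}.
That node has 2 child edges.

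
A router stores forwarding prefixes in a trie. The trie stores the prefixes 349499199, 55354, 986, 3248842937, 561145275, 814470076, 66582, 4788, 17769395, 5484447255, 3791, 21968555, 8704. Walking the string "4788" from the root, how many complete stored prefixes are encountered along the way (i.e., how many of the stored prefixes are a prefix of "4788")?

1

Walk "4788" from the root; an end-of-word marker is hit whenever a stored word is a prefix of "4788".
Prefixes of the query that are stored words: "4788"
Count: 1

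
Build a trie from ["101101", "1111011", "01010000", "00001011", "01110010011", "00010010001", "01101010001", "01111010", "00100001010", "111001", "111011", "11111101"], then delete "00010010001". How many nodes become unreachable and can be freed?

8

Walk "00010010001" from the leaf back toward the root, removing each node that no remaining word uses.
The suffix "10010001" (8 nodes) is used only by "00010010001"; the node for "000" still has the child "0", so pruning stops there.
Nodes removed: 8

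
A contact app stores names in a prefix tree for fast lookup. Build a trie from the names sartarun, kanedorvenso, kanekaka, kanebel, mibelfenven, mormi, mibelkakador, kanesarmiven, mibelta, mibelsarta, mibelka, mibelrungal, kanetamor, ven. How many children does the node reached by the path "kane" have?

Walk "kane" from the root, arriving at one node.
Distinct next characters after "kane": b, d, k, s, t.
That node has 5 child edges.

5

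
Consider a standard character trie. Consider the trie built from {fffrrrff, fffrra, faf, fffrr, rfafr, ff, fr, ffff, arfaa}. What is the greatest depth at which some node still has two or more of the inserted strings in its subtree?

5

Equivalently: take the maximum, over all pairs, of their longest common prefix length.
e.g. "fffrr" and "fffrra" share the prefix "fffrr" of length 5; no pair shares a longer one.
Longest shared-prefix length: 5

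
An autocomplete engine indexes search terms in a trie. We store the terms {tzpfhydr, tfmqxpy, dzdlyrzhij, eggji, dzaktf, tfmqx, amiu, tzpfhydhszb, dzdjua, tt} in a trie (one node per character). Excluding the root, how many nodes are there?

Trace insertions, counting only characters that open a new branch:
  "tzpfhydr" → 8 new (t, z, p, f, h, y, d, r)
  "tfmqxpy" → prefix "t" already present; 6 new (f, m, q, x, p, y)
  "dzdlyrzhij" → 10 new (d, z, d, l, y, r, z, h, i, j)
  "eggji" → 5 new (e, g, g, j, i)
  "dzaktf" → prefix "dz" already present; 4 new (a, k, t, f)
  "tfmqx" → prefix "tfmqx" already present; 0 new (none)
  "amiu" → 4 new (a, m, i, u)
  "tzpfhydhszb" → prefix "tzpfhyd" already present; 4 new (h, s, z, b)
  "dzdjua" → prefix "dzd" already present; 3 new (j, u, a)
  "tt" → prefix "t" already present; 1 new (t)
Total nodes = 8 + 6 + 10 + 5 + 4 + 0 + 4 + 4 + 3 + 1 = 45

45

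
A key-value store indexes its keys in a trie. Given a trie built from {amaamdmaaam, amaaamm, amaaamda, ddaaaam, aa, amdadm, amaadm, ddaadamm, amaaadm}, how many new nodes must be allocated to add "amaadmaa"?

"amaadm" is already a path in the trie; the remaining "aa" must be added.
So 8 − 6 = 2 new nodes.

2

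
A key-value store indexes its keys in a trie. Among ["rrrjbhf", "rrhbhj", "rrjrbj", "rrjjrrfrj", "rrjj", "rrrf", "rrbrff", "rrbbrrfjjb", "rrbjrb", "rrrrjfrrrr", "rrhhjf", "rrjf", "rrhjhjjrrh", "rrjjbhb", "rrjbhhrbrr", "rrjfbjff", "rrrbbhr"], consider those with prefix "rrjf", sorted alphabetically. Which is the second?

DFS of the "rrjf" subtree visits, in order: "rrjf", "rrjfbjff"
The 2nd is rrjfbjff.

rrjfbjff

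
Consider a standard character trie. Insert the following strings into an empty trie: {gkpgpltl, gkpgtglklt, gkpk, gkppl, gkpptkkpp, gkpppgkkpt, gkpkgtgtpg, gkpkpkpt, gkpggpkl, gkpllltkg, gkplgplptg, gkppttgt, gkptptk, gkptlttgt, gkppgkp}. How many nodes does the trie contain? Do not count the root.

69

Trace insertions, counting only characters that open a new branch:
  "gkpgpltl" → 8 new (g, k, p, g, p, l, t, l)
  "gkpgtglklt" → prefix "gkpg" already present; 6 new (t, g, l, k, l, t)
  "gkpk" → prefix "gkp" already present; 1 new (k)
  "gkppl" → prefix "gkp" already present; 2 new (p, l)
  "gkpptkkpp" → prefix "gkpp" already present; 5 new (t, k, k, p, p)
  "gkpppgkkpt" → prefix "gkpp" already present; 6 new (p, g, k, k, p, t)
  "gkpkgtgtpg" → prefix "gkpk" already present; 6 new (g, t, g, t, p, g)
  "gkpkpkpt" → prefix "gkpk" already present; 4 new (p, k, p, t)
  "gkpggpkl" → prefix "gkpg" already present; 4 new (g, p, k, l)
  "gkpllltkg" → prefix "gkp" already present; 6 new (l, l, l, t, k, g)
  "gkplgplptg" → prefix "gkpl" already present; 6 new (g, p, l, p, t, g)
  "gkppttgt" → prefix "gkppt" already present; 3 new (t, g, t)
  "gkptptk" → prefix "gkp" already present; 4 new (t, p, t, k)
  "gkptlttgt" → prefix "gkpt" already present; 5 new (l, t, t, g, t)
  "gkppgkp" → prefix "gkpp" already present; 3 new (g, k, p)
Total nodes = 8 + 6 + 1 + 2 + 5 + 6 + 6 + 4 + 4 + 6 + 6 + 3 + 4 + 5 + 3 = 69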